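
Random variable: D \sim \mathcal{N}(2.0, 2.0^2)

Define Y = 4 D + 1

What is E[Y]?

For Y = 4D + 1:
E[Y] = 4 * E[D] + 1
E[D] = 2.0 = 2
E[Y] = 4 * 2 + 1 = 9

9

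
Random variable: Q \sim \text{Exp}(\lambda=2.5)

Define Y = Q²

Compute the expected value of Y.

Using E[X²] = Var(X) + (E[X])²:
E[Q] = 0.4
Var(Q) = 1/2.5^2 = 0.16
E[Q²] = 0.16 + 0.4² = 0.16 + 0.16 = 0.32

0.32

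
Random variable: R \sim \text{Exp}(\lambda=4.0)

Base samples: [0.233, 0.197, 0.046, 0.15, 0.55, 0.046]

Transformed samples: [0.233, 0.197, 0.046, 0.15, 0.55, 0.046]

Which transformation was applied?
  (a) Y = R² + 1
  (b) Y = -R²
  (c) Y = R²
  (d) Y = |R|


Checking option (d) Y = |R|:
  R = 0.233 -> Y = 0.233 ✓
  R = 0.197 -> Y = 0.197 ✓
  R = 0.046 -> Y = 0.046 ✓
All samples match this transformation.

(d) |R|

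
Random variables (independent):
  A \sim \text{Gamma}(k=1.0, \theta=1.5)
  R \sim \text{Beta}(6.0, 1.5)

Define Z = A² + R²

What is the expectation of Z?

E[Z] = E[A²] + E[R²]
E[A²] = Var(A) + E[A]² = 2.25 + 2.25 = 4.5
E[R²] = Var(R) + E[R]² = 0.018823529 + 0.64 = 0.65882353
E[Z] = 4.5 + 0.65882353 = 5.1588235

5.1588235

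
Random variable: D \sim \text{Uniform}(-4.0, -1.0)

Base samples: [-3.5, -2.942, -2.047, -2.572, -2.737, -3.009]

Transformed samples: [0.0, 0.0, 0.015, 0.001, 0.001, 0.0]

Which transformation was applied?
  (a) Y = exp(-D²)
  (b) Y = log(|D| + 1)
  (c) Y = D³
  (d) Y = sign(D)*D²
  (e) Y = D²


Checking option (a) Y = exp(-D²):
  D = -3.5 -> Y = 0.0 ✓
  D = -2.942 -> Y = 0.0 ✓
  D = -2.047 -> Y = 0.015 ✓
All samples match this transformation.

(a) exp(-D²)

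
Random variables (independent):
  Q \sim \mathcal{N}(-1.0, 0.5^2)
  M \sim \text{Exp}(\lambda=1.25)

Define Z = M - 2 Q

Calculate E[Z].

E[Z] = -2*E[Q] + 1*E[M]
E[Q] = -1
E[M] = 0.8
E[Z] = -2*(-1) + 1*0.8 = 2.8

2.8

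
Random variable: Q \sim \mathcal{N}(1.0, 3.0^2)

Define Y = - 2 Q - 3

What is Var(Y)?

For Y = aQ + b: Var(Y) = a² * Var(Q)
Var(Q) = 3.0^2 = 9
Var(Y) = (-2)² * 9 = 4 * 9 = 36

36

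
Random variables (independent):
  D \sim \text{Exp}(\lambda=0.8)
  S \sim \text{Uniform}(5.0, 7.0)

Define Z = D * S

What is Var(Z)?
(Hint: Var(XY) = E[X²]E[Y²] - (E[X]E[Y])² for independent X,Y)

Var(XY) = E[X²]E[Y²] - (E[X]E[Y])²
E[D] = 1.25, Var(D) = 1.5625
E[S] = 6, Var(S) = 0.33333333
E[D²] = 1.5625 + 1.25² = 3.125
E[S²] = 0.33333333 + 6² = 36.333333
Var(Z) = 3.125*36.333333 - (1.25*6)²
= 113.54167 - 56.25 = 57.291667

57.291667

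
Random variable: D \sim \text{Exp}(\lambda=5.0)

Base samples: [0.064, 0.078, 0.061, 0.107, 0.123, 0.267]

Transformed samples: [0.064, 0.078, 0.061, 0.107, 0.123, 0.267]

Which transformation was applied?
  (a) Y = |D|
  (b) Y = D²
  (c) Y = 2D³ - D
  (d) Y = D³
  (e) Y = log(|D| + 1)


Checking option (a) Y = |D|:
  D = 0.064 -> Y = 0.064 ✓
  D = 0.078 -> Y = 0.078 ✓
  D = 0.061 -> Y = 0.061 ✓
All samples match this transformation.

(a) |D|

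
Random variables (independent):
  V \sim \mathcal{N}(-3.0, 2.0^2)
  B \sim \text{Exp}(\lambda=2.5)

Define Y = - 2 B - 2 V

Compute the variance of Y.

For independent RVs: Var(aX + bY) = a²Var(X) + b²Var(Y)
Var(V) = 4
Var(B) = 0.16
Var(Y) = (-2)²*4 + (-2)²*0.16
= 4*4 + 4*0.16 = 16.64

16.64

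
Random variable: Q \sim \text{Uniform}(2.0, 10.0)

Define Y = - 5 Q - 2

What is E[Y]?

For Y = -5Q - 2:
E[Y] = -5 * E[Q] - 2
E[Q] = (2 + 10)/2 = 6
E[Y] = -5 * 6 - 2 = -32

-32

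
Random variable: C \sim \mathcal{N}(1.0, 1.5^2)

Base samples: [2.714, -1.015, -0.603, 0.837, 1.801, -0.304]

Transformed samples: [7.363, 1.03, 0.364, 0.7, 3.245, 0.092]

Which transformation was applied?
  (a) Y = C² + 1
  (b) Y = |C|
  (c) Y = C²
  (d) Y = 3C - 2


Checking option (c) Y = C²:
  C = 2.714 -> Y = 7.363 ✓
  C = -1.015 -> Y = 1.03 ✓
  C = -0.603 -> Y = 0.364 ✓
All samples match this transformation.

(c) C²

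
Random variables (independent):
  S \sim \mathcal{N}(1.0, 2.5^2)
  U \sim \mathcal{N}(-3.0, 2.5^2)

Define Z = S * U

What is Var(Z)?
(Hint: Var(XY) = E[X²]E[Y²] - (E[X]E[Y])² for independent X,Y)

Var(XY) = E[X²]E[Y²] - (E[X]E[Y])²
E[S] = 1, Var(S) = 6.25
E[U] = -3, Var(U) = 6.25
E[S²] = 6.25 + 1² = 7.25
E[U²] = 6.25 + (-3)² = 15.25
Var(Z) = 7.25*15.25 - (1*(-3))²
= 110.5625 - 9 = 101.5625

101.5625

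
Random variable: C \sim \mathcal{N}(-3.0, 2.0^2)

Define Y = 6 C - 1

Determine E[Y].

For Y = 6C - 1:
E[Y] = 6 * E[C] - 1
E[C] = -3.0 = -3
E[Y] = 6 * (-3) - 1 = -19

-19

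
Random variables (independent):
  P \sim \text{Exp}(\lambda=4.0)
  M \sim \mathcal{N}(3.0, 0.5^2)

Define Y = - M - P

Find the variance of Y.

For independent RVs: Var(aX + bY) = a²Var(X) + b²Var(Y)
Var(P) = 0.0625
Var(M) = 0.25
Var(Y) = (-1)²*0.0625 + (-1)²*0.25
= 1*0.0625 + 1*0.25 = 0.3125

0.3125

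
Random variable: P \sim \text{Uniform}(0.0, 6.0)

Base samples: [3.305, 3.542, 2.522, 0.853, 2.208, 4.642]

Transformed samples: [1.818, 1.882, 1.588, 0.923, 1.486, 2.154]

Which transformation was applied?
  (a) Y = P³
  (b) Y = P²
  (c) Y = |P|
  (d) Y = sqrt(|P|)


Checking option (d) Y = sqrt(|P|):
  P = 3.305 -> Y = 1.818 ✓
  P = 3.542 -> Y = 1.882 ✓
  P = 2.522 -> Y = 1.588 ✓
All samples match this transformation.

(d) sqrt(|P|)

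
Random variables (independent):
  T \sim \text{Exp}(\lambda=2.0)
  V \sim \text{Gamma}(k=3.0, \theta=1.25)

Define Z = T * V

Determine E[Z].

For independent RVs: E[XY] = E[X]*E[Y]
E[T] = 0.5
E[V] = 3.75
E[Z] = 0.5 * 3.75 = 1.875

1.875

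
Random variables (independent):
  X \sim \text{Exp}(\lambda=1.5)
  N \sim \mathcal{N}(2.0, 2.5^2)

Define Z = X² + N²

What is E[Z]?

E[Z] = E[X²] + E[N²]
E[X²] = Var(X) + E[X]² = 0.44444444 + 0.44444444 = 0.88888889
E[N²] = Var(N) + E[N]² = 6.25 + 4 = 10.25
E[Z] = 0.88888889 + 10.25 = 11.138889

11.138889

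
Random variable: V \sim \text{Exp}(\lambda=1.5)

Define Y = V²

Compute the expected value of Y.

Using E[X²] = Var(X) + (E[X])²:
E[V] = 0.66666667
Var(V) = 1/1.5^2 = 0.44444444
E[V²] = 0.44444444 + 0.66666667² = 0.44444444 + 0.44444444 = 0.88888889

0.88888889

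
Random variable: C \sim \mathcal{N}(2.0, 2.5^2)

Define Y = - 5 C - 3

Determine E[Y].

For Y = -5C - 3:
E[Y] = -5 * E[C] - 3
E[C] = 2.0 = 2
E[Y] = -5 * 2 - 3 = -13

-13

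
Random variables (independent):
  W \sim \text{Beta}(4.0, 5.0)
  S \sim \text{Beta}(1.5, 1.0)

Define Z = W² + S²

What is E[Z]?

E[Z] = E[W²] + E[S²]
E[W²] = Var(W) + E[W]² = 0.024691358 + 0.19753086 = 0.22222222
E[S²] = Var(S) + E[S]² = 0.068571429 + 0.36 = 0.42857143
E[Z] = 0.22222222 + 0.42857143 = 0.65079365

0.65079365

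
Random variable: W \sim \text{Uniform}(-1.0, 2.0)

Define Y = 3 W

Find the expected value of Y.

For Y = 3W:
E[Y] = 3 * E[W]
E[W] = (-1 + 2)/2 = 0.5
E[Y] = 3 * 0.5 = 1.5

1.5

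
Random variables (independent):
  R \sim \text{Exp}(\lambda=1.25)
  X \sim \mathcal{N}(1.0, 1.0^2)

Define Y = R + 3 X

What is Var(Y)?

For independent RVs: Var(aX + bY) = a²Var(X) + b²Var(Y)
Var(R) = 0.64
Var(X) = 1
Var(Y) = 1²*0.64 + 3²*1
= 1*0.64 + 9*1 = 9.64

9.64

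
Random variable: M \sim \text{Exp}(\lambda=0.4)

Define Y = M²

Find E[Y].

Using E[X²] = Var(X) + (E[X])²:
E[M] = 2.5
Var(M) = 1/0.4^2 = 6.25
E[M²] = 6.25 + 2.5² = 6.25 + 6.25 = 12.5

12.5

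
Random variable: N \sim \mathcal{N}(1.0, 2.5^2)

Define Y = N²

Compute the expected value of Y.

Using E[X²] = Var(X) + (E[X])²:
E[N] = 1
Var(N) = 2.5^2 = 6.25
E[N²] = 6.25 + 1² = 6.25 + 1 = 7.25

7.25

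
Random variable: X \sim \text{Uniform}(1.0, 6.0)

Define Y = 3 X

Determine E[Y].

For Y = 3X:
E[Y] = 3 * E[X]
E[X] = (1 + 6)/2 = 3.5
E[Y] = 3 * 3.5 = 10.5

10.5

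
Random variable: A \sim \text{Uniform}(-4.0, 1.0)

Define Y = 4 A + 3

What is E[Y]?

For Y = 4A + 3:
E[Y] = 4 * E[A] + 3
E[A] = (-4 + 1)/2 = -1.5
E[Y] = 4 * (-1.5) + 3 = -3

-3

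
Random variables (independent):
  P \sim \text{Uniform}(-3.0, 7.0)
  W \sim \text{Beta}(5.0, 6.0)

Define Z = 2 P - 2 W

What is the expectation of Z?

E[Z] = 2*E[P] - 2*E[W]
E[P] = 2
E[W] = 0.45454545
E[Z] = 2*2 - 2*0.45454545 = 3.0909091

3.0909091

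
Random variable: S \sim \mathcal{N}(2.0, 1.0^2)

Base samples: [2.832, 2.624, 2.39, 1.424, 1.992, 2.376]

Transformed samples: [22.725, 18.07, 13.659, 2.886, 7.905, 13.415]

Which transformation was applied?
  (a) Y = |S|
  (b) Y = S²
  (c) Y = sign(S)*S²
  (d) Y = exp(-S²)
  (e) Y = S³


Checking option (e) Y = S³:
  S = 2.832 -> Y = 22.725 ✓
  S = 2.624 -> Y = 18.07 ✓
  S = 2.39 -> Y = 13.659 ✓
All samples match this transformation.

(e) S³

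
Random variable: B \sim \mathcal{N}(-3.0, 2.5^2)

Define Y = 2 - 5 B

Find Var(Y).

For Y = aB + b: Var(Y) = a² * Var(B)
Var(B) = 2.5^2 = 6.25
Var(Y) = (-5)² * 6.25 = 25 * 6.25 = 156.25

156.25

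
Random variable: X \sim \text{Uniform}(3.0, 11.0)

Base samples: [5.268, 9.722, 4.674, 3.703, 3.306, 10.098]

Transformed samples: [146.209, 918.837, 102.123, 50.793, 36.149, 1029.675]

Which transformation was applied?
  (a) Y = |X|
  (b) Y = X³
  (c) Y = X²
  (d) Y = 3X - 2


Checking option (b) Y = X³:
  X = 5.268 -> Y = 146.209 ✓
  X = 9.722 -> Y = 918.837 ✓
  X = 4.674 -> Y = 102.123 ✓
All samples match this transformation.

(b) X³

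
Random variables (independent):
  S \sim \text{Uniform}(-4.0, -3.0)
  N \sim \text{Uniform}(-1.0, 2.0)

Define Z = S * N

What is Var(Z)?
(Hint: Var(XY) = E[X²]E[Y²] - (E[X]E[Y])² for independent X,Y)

Var(XY) = E[X²]E[Y²] - (E[X]E[Y])²
E[S] = -3.5, Var(S) = 0.083333333
E[N] = 0.5, Var(N) = 0.75
E[S²] = 0.083333333 + (-3.5)² = 12.333333
E[N²] = 0.75 + 0.5² = 1
Var(Z) = 12.333333*1 - (-3.5*0.5)²
= 12.333333 - 3.0625 = 9.2708333

9.2708333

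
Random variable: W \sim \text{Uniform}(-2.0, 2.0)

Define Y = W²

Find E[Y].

E[W²] = Var(W) + (E[W])² = 1.3333333 + 0 = 1.3333333

1.3333333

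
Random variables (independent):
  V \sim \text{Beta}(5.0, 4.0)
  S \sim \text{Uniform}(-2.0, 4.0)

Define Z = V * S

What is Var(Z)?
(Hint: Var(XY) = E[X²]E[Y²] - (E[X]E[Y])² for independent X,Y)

Var(XY) = E[X²]E[Y²] - (E[X]E[Y])²
E[V] = 0.55555556, Var(V) = 0.024691358
E[S] = 1, Var(S) = 3
E[V²] = 0.024691358 + 0.55555556² = 0.33333333
E[S²] = 3 + 1² = 4
Var(Z) = 0.33333333*4 - (0.55555556*1)²
= 1.3333333 - 0.30864198 = 1.0246914

1.0246914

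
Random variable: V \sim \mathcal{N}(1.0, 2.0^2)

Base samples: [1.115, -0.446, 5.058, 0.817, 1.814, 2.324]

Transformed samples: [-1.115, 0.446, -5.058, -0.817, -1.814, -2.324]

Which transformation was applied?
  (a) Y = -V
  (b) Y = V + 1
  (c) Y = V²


Checking option (a) Y = -V:
  V = 1.115 -> Y = -1.115 ✓
  V = -0.446 -> Y = 0.446 ✓
  V = 5.058 -> Y = -5.058 ✓
All samples match this transformation.

(a) -V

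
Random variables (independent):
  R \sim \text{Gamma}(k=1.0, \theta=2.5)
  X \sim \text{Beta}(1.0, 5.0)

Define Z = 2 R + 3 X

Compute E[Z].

E[Z] = 2*E[R] + 3*E[X]
E[R] = 2.5
E[X] = 0.16666667
E[Z] = 2*2.5 + 3*0.16666667 = 5.5

5.5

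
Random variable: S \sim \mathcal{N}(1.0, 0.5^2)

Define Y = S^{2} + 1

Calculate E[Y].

E[Y] = 1*E[S²] + 1
E[S] = 1
E[S²] = Var(S) + (E[S])² = 0.25 + 1 = 1.25
E[Y] = 1*1.25 + 1 = 2.25

2.25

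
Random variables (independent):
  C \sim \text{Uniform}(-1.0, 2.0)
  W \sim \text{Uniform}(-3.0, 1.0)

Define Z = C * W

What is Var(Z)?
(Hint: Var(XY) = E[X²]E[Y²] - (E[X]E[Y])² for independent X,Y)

Var(XY) = E[X²]E[Y²] - (E[X]E[Y])²
E[C] = 0.5, Var(C) = 0.75
E[W] = -1, Var(W) = 1.3333333
E[C²] = 0.75 + 0.5² = 1
E[W²] = 1.3333333 + (-1)² = 2.3333333
Var(Z) = 1*2.3333333 - (0.5*(-1))²
= 2.3333333 - 0.25 = 2.0833333

2.0833333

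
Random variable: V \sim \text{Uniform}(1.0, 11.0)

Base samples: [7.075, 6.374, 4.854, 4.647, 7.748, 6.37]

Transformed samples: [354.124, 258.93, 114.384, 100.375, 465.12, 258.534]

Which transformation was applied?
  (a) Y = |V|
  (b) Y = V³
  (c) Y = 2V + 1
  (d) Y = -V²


Checking option (b) Y = V³:
  V = 7.075 -> Y = 354.124 ✓
  V = 6.374 -> Y = 258.93 ✓
  V = 4.854 -> Y = 114.384 ✓
All samples match this transformation.

(b) V³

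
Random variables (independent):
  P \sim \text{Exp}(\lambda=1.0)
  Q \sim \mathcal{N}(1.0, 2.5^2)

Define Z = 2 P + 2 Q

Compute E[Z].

E[Z] = 2*E[P] + 2*E[Q]
E[P] = 1
E[Q] = 1
E[Z] = 2*1 + 2*1 = 4

4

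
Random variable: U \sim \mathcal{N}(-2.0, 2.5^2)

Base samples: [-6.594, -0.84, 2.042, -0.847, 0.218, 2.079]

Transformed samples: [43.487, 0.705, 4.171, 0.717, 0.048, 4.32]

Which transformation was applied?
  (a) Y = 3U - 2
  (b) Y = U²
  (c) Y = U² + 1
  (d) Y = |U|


Checking option (b) Y = U²:
  U = -6.594 -> Y = 43.487 ✓
  U = -0.84 -> Y = 0.705 ✓
  U = 2.042 -> Y = 4.171 ✓
All samples match this transformation.

(b) U²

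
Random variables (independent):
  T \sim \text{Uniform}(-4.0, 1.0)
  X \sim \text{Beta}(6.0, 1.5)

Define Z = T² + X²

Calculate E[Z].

E[Z] = E[T²] + E[X²]
E[T²] = Var(T) + E[T]² = 2.0833333 + 2.25 = 4.3333333
E[X²] = Var(X) + E[X]² = 0.018823529 + 0.64 = 0.65882353
E[Z] = 4.3333333 + 0.65882353 = 4.9921569

4.9921569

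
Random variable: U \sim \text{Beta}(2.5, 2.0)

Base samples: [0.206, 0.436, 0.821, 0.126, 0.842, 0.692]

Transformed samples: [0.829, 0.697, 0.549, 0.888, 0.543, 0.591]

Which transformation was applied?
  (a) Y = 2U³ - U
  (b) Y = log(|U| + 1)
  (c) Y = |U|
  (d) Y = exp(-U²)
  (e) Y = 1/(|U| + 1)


Checking option (e) Y = 1/(|U| + 1):
  U = 0.206 -> Y = 0.829 ✓
  U = 0.436 -> Y = 0.697 ✓
  U = 0.821 -> Y = 0.549 ✓
All samples match this transformation.

(e) 1/(|U| + 1)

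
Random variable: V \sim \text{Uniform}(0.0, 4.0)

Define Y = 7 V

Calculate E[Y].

For Y = 7V:
E[Y] = 7 * E[V]
E[V] = (0 + 4)/2 = 2
E[Y] = 7 * 2 = 14

14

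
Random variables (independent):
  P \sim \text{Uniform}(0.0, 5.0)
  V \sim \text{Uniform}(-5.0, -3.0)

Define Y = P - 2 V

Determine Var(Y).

For independent RVs: Var(aX + bY) = a²Var(X) + b²Var(Y)
Var(P) = 2.0833333
Var(V) = 0.33333333
Var(Y) = 1²*2.0833333 + (-2)²*0.33333333
= 1*2.0833333 + 4*0.33333333 = 3.4166667

3.4166667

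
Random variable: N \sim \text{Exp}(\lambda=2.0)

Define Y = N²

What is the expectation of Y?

Using E[X²] = Var(X) + (E[X])²:
E[N] = 0.5
Var(N) = 1/2.0^2 = 0.25
E[N²] = 0.25 + 0.5² = 0.25 + 0.25 = 0.5

0.5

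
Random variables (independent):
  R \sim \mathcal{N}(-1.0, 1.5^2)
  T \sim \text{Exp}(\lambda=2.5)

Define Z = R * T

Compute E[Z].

For independent RVs: E[XY] = E[X]*E[Y]
E[R] = -1
E[T] = 0.4
E[Z] = -1 * 0.4 = -0.4

-0.4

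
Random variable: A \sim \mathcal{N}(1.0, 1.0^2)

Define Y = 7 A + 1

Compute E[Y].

For Y = 7A + 1:
E[Y] = 7 * E[A] + 1
E[A] = 1.0 = 1
E[Y] = 7 * 1 + 1 = 8

8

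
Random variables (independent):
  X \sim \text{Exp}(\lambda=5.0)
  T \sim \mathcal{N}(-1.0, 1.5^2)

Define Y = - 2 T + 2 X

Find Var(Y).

For independent RVs: Var(aX + bY) = a²Var(X) + b²Var(Y)
Var(X) = 0.04
Var(T) = 2.25
Var(Y) = 2²*0.04 + (-2)²*2.25
= 4*0.04 + 4*2.25 = 9.16

9.16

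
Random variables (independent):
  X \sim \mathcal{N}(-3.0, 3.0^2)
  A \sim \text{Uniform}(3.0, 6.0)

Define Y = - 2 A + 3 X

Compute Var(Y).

For independent RVs: Var(aX + bY) = a²Var(X) + b²Var(Y)
Var(X) = 9
Var(A) = 0.75
Var(Y) = 3²*9 + (-2)²*0.75
= 9*9 + 4*0.75 = 84

84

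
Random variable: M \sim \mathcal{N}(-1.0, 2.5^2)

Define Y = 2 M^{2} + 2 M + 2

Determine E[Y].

E[Y] = 2*E[M²] + 2*E[M] + 2
E[M] = -1
E[M²] = Var(M) + (E[M])² = 6.25 + 1 = 7.25
E[Y] = 2*7.25 + 2*(-1) + 2 = 14.5

14.5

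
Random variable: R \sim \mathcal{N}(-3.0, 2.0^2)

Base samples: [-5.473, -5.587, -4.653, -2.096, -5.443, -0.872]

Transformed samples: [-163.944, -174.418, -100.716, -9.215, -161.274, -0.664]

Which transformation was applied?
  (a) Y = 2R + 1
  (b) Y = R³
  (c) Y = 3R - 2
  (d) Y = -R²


Checking option (b) Y = R³:
  R = -5.473 -> Y = -163.944 ✓
  R = -5.587 -> Y = -174.418 ✓
  R = -4.653 -> Y = -100.716 ✓
All samples match this transformation.

(b) R³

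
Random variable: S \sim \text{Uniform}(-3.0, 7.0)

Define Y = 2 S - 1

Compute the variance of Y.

For Y = aS + b: Var(Y) = a² * Var(S)
Var(S) = (7 + 3)^2/12 = 8.3333333
Var(Y) = 2² * 8.3333333 = 4 * 8.3333333 = 33.333333

33.333333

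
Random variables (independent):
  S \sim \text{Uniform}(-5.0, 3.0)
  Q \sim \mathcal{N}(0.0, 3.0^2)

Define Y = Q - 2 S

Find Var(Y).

For independent RVs: Var(aX + bY) = a²Var(X) + b²Var(Y)
Var(S) = 5.3333333
Var(Q) = 9
Var(Y) = (-2)²*5.3333333 + 1²*9
= 4*5.3333333 + 1*9 = 30.333333

30.333333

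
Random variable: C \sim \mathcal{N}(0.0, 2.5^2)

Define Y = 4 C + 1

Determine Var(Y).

For Y = aC + b: Var(Y) = a² * Var(C)
Var(C) = 2.5^2 = 6.25
Var(Y) = 4² * 6.25 = 16 * 6.25 = 100

100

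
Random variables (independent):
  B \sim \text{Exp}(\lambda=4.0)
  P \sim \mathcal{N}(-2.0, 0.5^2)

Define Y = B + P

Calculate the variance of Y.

For independent RVs: Var(aX + bY) = a²Var(X) + b²Var(Y)
Var(B) = 0.0625
Var(P) = 0.25
Var(Y) = 1²*0.0625 + 1²*0.25
= 1*0.0625 + 1*0.25 = 0.3125

0.3125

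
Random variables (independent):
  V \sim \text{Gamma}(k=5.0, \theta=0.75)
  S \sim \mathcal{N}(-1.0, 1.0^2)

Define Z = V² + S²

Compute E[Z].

E[Z] = E[V²] + E[S²]
E[V²] = Var(V) + E[V]² = 2.8125 + 14.0625 = 16.875
E[S²] = Var(S) + E[S]² = 1 + 1 = 2
E[Z] = 16.875 + 2 = 18.875

18.875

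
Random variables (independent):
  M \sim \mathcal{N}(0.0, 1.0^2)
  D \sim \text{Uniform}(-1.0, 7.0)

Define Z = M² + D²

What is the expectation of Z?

E[Z] = E[M²] + E[D²]
E[M²] = Var(M) + E[M]² = 1 + 0 = 1
E[D²] = Var(D) + E[D]² = 5.3333333 + 9 = 14.333333
E[Z] = 1 + 14.333333 = 15.333333

15.333333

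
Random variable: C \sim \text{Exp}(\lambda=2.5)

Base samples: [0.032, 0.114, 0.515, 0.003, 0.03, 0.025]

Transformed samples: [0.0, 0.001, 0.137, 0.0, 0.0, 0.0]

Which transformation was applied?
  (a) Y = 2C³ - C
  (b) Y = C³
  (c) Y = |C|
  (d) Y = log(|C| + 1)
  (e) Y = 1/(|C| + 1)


Checking option (b) Y = C³:
  C = 0.032 -> Y = 0.0 ✓
  C = 0.114 -> Y = 0.001 ✓
  C = 0.515 -> Y = 0.137 ✓
All samples match this transformation.

(b) C³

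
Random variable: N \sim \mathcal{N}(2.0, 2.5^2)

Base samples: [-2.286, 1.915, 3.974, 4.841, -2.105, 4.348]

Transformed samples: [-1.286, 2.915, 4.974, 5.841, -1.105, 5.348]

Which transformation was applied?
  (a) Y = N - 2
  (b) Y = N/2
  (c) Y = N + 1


Checking option (c) Y = N + 1:
  N = -2.286 -> Y = -1.286 ✓
  N = 1.915 -> Y = 2.915 ✓
  N = 3.974 -> Y = 4.974 ✓
All samples match this transformation.

(c) N + 1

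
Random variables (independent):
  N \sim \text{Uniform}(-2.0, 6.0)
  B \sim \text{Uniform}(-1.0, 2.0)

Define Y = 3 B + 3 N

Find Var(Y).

For independent RVs: Var(aX + bY) = a²Var(X) + b²Var(Y)
Var(N) = 5.3333333
Var(B) = 0.75
Var(Y) = 3²*5.3333333 + 3²*0.75
= 9*5.3333333 + 9*0.75 = 54.75

54.75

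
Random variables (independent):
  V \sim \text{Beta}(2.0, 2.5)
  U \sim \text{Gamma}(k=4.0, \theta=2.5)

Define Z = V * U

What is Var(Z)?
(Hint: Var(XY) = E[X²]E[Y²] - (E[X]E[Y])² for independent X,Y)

Var(XY) = E[X²]E[Y²] - (E[X]E[Y])²
E[V] = 0.44444444, Var(V) = 0.044893378
E[U] = 10, Var(U) = 25
E[V²] = 0.044893378 + 0.44444444² = 0.24242424
E[U²] = 25 + 10² = 125
Var(Z) = 0.24242424*125 - (0.44444444*10)²
= 30.30303 - 19.753086 = 10.549944

10.549944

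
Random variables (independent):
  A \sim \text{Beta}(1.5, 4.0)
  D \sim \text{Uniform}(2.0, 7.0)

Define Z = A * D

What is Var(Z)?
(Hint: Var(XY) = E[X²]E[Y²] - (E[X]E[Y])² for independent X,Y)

Var(XY) = E[X²]E[Y²] - (E[X]E[Y])²
E[A] = 0.27272727, Var(A) = 0.03051494
E[D] = 4.5, Var(D) = 2.0833333
E[A²] = 0.03051494 + 0.27272727² = 0.1048951
E[D²] = 2.0833333 + 4.5² = 22.333333
Var(Z) = 0.1048951*22.333333 - (0.27272727*4.5)²
= 2.3426573 - 1.5061983 = 0.836459

0.836459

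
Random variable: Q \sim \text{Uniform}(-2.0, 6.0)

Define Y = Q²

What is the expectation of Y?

Using E[X²] = Var(X) + (E[X])²:
E[Q] = 2
Var(Q) = (6 + 2)^2/12 = 5.3333333
E[Q²] = 5.3333333 + 2² = 5.3333333 + 4 = 9.3333333

9.3333333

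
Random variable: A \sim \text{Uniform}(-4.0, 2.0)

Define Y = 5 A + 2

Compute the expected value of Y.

For Y = 5A + 2:
E[Y] = 5 * E[A] + 2
E[A] = (-4 + 2)/2 = -1
E[Y] = 5 * (-1) + 2 = -3

-3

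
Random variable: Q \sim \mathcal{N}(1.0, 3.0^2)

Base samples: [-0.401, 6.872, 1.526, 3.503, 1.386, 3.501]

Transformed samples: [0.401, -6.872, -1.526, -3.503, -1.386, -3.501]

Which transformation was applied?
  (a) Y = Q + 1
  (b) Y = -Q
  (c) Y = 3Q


Checking option (b) Y = -Q:
  Q = -0.401 -> Y = 0.401 ✓
  Q = 6.872 -> Y = -6.872 ✓
  Q = 1.526 -> Y = -1.526 ✓
All samples match this transformation.

(b) -Q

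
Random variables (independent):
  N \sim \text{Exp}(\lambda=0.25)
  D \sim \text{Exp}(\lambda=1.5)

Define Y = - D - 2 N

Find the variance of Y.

For independent RVs: Var(aX + bY) = a²Var(X) + b²Var(Y)
Var(N) = 16
Var(D) = 0.44444444
Var(Y) = (-2)²*16 + (-1)²*0.44444444
= 4*16 + 1*0.44444444 = 64.444444

64.444444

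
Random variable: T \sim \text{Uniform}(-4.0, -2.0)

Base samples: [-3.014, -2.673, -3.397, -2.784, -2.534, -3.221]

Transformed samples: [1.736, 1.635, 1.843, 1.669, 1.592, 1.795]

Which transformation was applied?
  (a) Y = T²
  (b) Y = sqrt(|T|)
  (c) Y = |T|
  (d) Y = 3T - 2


Checking option (b) Y = sqrt(|T|):
  T = -3.014 -> Y = 1.736 ✓
  T = -2.673 -> Y = 1.635 ✓
  T = -3.397 -> Y = 1.843 ✓
All samples match this transformation.

(b) sqrt(|T|)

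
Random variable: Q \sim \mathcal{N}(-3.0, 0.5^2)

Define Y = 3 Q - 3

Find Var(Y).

For Y = aQ + b: Var(Y) = a² * Var(Q)
Var(Q) = 0.5^2 = 0.25
Var(Y) = 3² * 0.25 = 9 * 0.25 = 2.25

2.25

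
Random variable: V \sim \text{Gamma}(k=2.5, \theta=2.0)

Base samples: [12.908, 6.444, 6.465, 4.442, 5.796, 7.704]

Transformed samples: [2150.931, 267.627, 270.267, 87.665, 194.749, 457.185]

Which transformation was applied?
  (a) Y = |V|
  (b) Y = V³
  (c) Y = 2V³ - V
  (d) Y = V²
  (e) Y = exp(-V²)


Checking option (b) Y = V³:
  V = 12.908 -> Y = 2150.931 ✓
  V = 6.444 -> Y = 267.627 ✓
  V = 6.465 -> Y = 270.267 ✓
All samples match this transformation.

(b) V³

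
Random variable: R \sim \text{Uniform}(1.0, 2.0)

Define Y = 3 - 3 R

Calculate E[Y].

For Y = -3R + 3:
E[Y] = -3 * E[R] + 3
E[R] = (1 + 2)/2 = 1.5
E[Y] = -3 * 1.5 + 3 = -1.5

-1.5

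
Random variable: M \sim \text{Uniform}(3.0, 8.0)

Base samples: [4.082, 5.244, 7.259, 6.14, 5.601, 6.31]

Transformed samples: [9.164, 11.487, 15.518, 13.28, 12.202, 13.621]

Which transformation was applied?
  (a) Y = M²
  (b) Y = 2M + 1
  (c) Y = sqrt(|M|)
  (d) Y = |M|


Checking option (b) Y = 2M + 1:
  M = 4.082 -> Y = 9.164 ✓
  M = 5.244 -> Y = 11.487 ✓
  M = 7.259 -> Y = 15.518 ✓
All samples match this transformation.

(b) 2M + 1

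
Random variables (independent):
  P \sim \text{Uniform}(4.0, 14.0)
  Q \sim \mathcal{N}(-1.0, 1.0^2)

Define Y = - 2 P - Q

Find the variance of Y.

For independent RVs: Var(aX + bY) = a²Var(X) + b²Var(Y)
Var(P) = 8.3333333
Var(Q) = 1
Var(Y) = (-2)²*8.3333333 + (-1)²*1
= 4*8.3333333 + 1*1 = 34.333333

34.333333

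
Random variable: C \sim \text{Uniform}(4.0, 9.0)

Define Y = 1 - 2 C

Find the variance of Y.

For Y = aC + b: Var(Y) = a² * Var(C)
Var(C) = (9 - 4)^2/12 = 2.0833333
Var(Y) = (-2)² * 2.0833333 = 4 * 2.0833333 = 8.3333333

8.3333333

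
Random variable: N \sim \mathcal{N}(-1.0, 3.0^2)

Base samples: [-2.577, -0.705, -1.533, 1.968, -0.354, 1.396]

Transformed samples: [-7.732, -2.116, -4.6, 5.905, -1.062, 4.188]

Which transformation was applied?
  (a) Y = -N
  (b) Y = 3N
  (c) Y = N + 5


Checking option (b) Y = 3N:
  N = -2.577 -> Y = -7.732 ✓
  N = -0.705 -> Y = -2.116 ✓
  N = -1.533 -> Y = -4.6 ✓
All samples match this transformation.

(b) 3N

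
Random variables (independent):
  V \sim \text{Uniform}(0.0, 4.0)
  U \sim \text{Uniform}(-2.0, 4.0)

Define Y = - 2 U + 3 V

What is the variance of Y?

For independent RVs: Var(aX + bY) = a²Var(X) + b²Var(Y)
Var(V) = 1.3333333
Var(U) = 3
Var(Y) = 3²*1.3333333 + (-2)²*3
= 9*1.3333333 + 4*3 = 24

24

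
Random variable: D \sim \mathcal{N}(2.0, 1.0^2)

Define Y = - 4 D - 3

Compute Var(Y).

For Y = aD + b: Var(Y) = a² * Var(D)
Var(D) = 1.0^2 = 1
Var(Y) = (-4)² * 1 = 16 * 1 = 16

16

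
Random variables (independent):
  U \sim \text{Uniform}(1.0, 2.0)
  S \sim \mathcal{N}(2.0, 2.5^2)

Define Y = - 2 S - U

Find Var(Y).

For independent RVs: Var(aX + bY) = a²Var(X) + b²Var(Y)
Var(U) = 0.083333333
Var(S) = 6.25
Var(Y) = (-1)²*0.083333333 + (-2)²*6.25
= 1*0.083333333 + 4*6.25 = 25.083333

25.083333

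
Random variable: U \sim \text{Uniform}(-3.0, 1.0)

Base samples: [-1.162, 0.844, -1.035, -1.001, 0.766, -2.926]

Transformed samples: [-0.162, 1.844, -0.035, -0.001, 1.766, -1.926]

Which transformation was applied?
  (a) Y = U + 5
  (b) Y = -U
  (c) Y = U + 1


Checking option (c) Y = U + 1:
  U = -1.162 -> Y = -0.162 ✓
  U = 0.844 -> Y = 1.844 ✓
  U = -1.035 -> Y = -0.035 ✓
All samples match this transformation.

(c) U + 1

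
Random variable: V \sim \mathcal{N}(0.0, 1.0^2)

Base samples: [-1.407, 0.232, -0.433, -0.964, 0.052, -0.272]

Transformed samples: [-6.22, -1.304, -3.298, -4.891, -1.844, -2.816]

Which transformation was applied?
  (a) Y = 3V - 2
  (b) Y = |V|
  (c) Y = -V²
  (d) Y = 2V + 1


Checking option (a) Y = 3V - 2:
  V = -1.407 -> Y = -6.22 ✓
  V = 0.232 -> Y = -1.304 ✓
  V = -0.433 -> Y = -3.298 ✓
All samples match this transformation.

(a) 3V - 2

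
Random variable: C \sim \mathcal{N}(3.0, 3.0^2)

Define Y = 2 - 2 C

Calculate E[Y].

For Y = -2C + 2:
E[Y] = -2 * E[C] + 2
E[C] = 3.0 = 3
E[Y] = -2 * 3 + 2 = -4

-4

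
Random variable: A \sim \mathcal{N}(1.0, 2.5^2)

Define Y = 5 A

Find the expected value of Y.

For Y = 5A:
E[Y] = 5 * E[A]
E[A] = 1.0 = 1
E[Y] = 5 * 1 = 5

5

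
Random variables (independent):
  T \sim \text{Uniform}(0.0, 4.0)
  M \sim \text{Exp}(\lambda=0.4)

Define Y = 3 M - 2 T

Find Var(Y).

For independent RVs: Var(aX + bY) = a²Var(X) + b²Var(Y)
Var(T) = 1.3333333
Var(M) = 6.25
Var(Y) = (-2)²*1.3333333 + 3²*6.25
= 4*1.3333333 + 9*6.25 = 61.583333

61.583333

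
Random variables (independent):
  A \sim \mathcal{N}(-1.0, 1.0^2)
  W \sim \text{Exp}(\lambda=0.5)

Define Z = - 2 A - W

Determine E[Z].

E[Z] = -2*E[A] - 1*E[W]
E[A] = -1
E[W] = 2
E[Z] = -2*(-1) - 1*2 = 0

0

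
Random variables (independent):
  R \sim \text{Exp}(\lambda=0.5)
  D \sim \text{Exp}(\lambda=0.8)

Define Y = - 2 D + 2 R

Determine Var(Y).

For independent RVs: Var(aX + bY) = a²Var(X) + b²Var(Y)
Var(R) = 4
Var(D) = 1.5625
Var(Y) = 2²*4 + (-2)²*1.5625
= 4*4 + 4*1.5625 = 22.25

22.25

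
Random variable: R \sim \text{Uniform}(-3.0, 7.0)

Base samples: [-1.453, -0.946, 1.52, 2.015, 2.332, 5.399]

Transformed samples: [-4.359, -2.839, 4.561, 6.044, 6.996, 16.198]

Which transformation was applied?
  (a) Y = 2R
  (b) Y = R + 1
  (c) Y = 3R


Checking option (c) Y = 3R:
  R = -1.453 -> Y = -4.359 ✓
  R = -0.946 -> Y = -2.839 ✓
  R = 1.52 -> Y = 4.561 ✓
All samples match this transformation.

(c) 3R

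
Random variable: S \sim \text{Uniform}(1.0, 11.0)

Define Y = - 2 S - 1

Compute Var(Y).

For Y = aS + b: Var(Y) = a² * Var(S)
Var(S) = (11 - 1)^2/12 = 8.3333333
Var(Y) = (-2)² * 8.3333333 = 4 * 8.3333333 = 33.333333

33.333333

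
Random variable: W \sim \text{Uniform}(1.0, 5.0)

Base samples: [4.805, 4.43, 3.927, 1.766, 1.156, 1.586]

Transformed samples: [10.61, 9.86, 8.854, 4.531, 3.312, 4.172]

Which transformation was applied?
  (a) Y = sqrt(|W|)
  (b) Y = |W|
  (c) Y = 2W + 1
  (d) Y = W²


Checking option (c) Y = 2W + 1:
  W = 4.805 -> Y = 10.61 ✓
  W = 4.43 -> Y = 9.86 ✓
  W = 3.927 -> Y = 8.854 ✓
All samples match this transformation.

(c) 2W + 1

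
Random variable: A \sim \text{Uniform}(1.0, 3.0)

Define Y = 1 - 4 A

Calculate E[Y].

For Y = -4A + 1:
E[Y] = -4 * E[A] + 1
E[A] = (1 + 3)/2 = 2
E[Y] = -4 * 2 + 1 = -7

-7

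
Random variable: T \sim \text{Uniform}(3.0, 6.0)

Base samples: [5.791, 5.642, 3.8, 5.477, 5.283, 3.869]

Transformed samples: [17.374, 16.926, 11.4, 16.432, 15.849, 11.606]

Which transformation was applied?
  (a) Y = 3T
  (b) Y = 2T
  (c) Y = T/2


Checking option (a) Y = 3T:
  T = 5.791 -> Y = 17.374 ✓
  T = 5.642 -> Y = 16.926 ✓
  T = 3.8 -> Y = 11.4 ✓
All samples match this transformation.

(a) 3T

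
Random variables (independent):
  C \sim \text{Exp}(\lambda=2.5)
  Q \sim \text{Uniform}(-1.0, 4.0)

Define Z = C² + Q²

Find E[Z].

E[Z] = E[C²] + E[Q²]
E[C²] = Var(C) + E[C]² = 0.16 + 0.16 = 0.32
E[Q²] = Var(Q) + E[Q]² = 2.0833333 + 2.25 = 4.3333333
E[Z] = 0.32 + 4.3333333 = 4.6533333

4.6533333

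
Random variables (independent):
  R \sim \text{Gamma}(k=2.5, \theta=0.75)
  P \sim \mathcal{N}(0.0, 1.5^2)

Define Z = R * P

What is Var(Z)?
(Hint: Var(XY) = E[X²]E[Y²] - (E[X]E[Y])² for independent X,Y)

Var(XY) = E[X²]E[Y²] - (E[X]E[Y])²
E[R] = 1.875, Var(R) = 1.40625
E[P] = 0, Var(P) = 2.25
E[R²] = 1.40625 + 1.875² = 4.921875
E[P²] = 2.25 + 0² = 2.25
Var(Z) = 4.921875*2.25 - (1.875*0)²
= 11.074219 - 0 = 11.074219

11.074219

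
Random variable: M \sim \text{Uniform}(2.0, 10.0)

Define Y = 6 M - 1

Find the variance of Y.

For Y = aM + b: Var(Y) = a² * Var(M)
Var(M) = (10 - 2)^2/12 = 5.3333333
Var(Y) = 6² * 5.3333333 = 36 * 5.3333333 = 192

192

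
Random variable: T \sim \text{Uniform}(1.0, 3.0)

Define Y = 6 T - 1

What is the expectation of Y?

For Y = 6T - 1:
E[Y] = 6 * E[T] - 1
E[T] = (1 + 3)/2 = 2
E[Y] = 6 * 2 - 1 = 11

11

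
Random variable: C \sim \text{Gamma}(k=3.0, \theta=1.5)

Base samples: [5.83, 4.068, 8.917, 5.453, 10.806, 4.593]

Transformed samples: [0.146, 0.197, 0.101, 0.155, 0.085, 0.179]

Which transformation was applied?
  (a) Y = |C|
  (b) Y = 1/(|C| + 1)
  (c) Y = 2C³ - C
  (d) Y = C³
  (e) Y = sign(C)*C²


Checking option (b) Y = 1/(|C| + 1):
  C = 5.83 -> Y = 0.146 ✓
  C = 4.068 -> Y = 0.197 ✓
  C = 8.917 -> Y = 0.101 ✓
All samples match this transformation.

(b) 1/(|C| + 1)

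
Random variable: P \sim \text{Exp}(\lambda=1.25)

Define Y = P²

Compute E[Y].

E[P²] = Var(P) + (E[P])² = 0.64 + 0.64 = 1.28

1.28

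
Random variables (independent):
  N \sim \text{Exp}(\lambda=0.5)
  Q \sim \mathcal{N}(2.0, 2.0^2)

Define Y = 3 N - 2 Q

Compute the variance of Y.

For independent RVs: Var(aX + bY) = a²Var(X) + b²Var(Y)
Var(N) = 4
Var(Q) = 4
Var(Y) = 3²*4 + (-2)²*4
= 9*4 + 4*4 = 52

52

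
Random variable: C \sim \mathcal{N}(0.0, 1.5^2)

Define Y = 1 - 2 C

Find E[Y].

For Y = -2C + 1:
E[Y] = -2 * E[C] + 1
E[C] = 0.0 = 0
E[Y] = -2 * 0 + 1 = 1

1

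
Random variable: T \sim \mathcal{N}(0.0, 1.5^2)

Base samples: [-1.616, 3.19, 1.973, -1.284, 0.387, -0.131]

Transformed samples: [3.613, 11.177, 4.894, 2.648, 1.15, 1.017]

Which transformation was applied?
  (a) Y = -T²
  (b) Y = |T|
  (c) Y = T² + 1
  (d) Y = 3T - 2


Checking option (c) Y = T² + 1:
  T = -1.616 -> Y = 3.613 ✓
  T = 3.19 -> Y = 11.177 ✓
  T = 1.973 -> Y = 4.894 ✓
All samples match this transformation.

(c) T² + 1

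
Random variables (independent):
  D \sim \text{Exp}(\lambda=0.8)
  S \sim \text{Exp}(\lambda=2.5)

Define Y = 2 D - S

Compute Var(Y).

For independent RVs: Var(aX + bY) = a²Var(X) + b²Var(Y)
Var(D) = 1.5625
Var(S) = 0.16
Var(Y) = 2²*1.5625 + (-1)²*0.16
= 4*1.5625 + 1*0.16 = 6.41

6.41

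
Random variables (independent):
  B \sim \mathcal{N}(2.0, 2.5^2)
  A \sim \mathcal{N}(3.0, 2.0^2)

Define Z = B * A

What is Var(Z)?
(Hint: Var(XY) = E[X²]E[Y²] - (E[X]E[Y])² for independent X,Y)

Var(XY) = E[X²]E[Y²] - (E[X]E[Y])²
E[B] = 2, Var(B) = 6.25
E[A] = 3, Var(A) = 4
E[B²] = 6.25 + 2² = 10.25
E[A²] = 4 + 3² = 13
Var(Z) = 10.25*13 - (2*3)²
= 133.25 - 36 = 97.25

97.25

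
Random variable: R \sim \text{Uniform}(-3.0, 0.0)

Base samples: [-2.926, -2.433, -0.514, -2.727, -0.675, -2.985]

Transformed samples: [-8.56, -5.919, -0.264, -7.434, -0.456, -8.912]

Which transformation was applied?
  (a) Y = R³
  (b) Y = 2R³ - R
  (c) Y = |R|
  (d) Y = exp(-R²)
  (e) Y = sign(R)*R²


Checking option (e) Y = sign(R)*R²:
  R = -2.926 -> Y = -8.56 ✓
  R = -2.433 -> Y = -5.919 ✓
  R = -0.514 -> Y = -0.264 ✓
All samples match this transformation.

(e) sign(R)*R²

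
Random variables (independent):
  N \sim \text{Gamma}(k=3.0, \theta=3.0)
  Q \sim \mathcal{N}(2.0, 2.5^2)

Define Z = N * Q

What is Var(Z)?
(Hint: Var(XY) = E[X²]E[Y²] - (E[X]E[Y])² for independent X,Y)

Var(XY) = E[X²]E[Y²] - (E[X]E[Y])²
E[N] = 9, Var(N) = 27
E[Q] = 2, Var(Q) = 6.25
E[N²] = 27 + 9² = 108
E[Q²] = 6.25 + 2² = 10.25
Var(Z) = 108*10.25 - (9*2)²
= 1107 - 324 = 783

783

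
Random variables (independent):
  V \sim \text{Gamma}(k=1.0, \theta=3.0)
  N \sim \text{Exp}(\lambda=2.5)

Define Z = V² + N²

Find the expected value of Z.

E[Z] = E[V²] + E[N²]
E[V²] = Var(V) + E[V]² = 9 + 9 = 18
E[N²] = Var(N) + E[N]² = 0.16 + 0.16 = 0.32
E[Z] = 18 + 0.32 = 18.32

18.32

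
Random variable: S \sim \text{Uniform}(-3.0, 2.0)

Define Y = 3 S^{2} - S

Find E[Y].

E[Y] = 3*E[S²] - 1*E[S]
E[S] = -0.5
E[S²] = Var(S) + (E[S])² = 2.0833333 + 0.25 = 2.3333333
E[Y] = 3*2.3333333 - 1*(-0.5) = 7.5

7.5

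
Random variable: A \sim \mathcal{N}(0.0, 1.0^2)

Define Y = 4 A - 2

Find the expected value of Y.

For Y = 4A - 2:
E[Y] = 4 * E[A] - 2
E[A] = 0.0 = 0
E[Y] = 4 * 0 - 2 = -2

-2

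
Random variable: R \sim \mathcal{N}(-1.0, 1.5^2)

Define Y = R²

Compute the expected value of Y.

E[R²] = Var(R) + (E[R])² = 2.25 + 1 = 3.25

3.25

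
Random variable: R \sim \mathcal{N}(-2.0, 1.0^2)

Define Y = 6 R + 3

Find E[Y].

For Y = 6R + 3:
E[Y] = 6 * E[R] + 3
E[R] = -2.0 = -2
E[Y] = 6 * (-2) + 3 = -9

-9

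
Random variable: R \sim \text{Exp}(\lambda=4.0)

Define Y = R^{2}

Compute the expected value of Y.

E[Y] = 1*E[R²]
E[R] = 0.25
E[R²] = Var(R) + (E[R])² = 0.0625 + 0.0625 = 0.125
E[Y] = 1*0.125 = 0.125

0.125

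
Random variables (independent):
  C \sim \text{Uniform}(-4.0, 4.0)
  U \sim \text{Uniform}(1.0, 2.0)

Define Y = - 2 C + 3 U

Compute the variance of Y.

For independent RVs: Var(aX + bY) = a²Var(X) + b²Var(Y)
Var(C) = 5.3333333
Var(U) = 0.083333333
Var(Y) = (-2)²*5.3333333 + 3²*0.083333333
= 4*5.3333333 + 9*0.083333333 = 22.083333

22.083333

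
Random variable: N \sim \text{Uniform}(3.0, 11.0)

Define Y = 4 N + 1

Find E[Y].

For Y = 4N + 1:
E[Y] = 4 * E[N] + 1
E[N] = (3 + 11)/2 = 7
E[Y] = 4 * 7 + 1 = 29

29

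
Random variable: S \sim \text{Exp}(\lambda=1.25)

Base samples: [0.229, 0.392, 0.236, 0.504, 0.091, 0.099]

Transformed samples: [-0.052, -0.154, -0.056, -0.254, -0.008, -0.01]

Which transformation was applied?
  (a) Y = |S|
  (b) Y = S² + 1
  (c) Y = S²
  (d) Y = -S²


Checking option (d) Y = -S²:
  S = 0.229 -> Y = -0.052 ✓
  S = 0.392 -> Y = -0.154 ✓
  S = 0.236 -> Y = -0.056 ✓
All samples match this transformation.

(d) -S²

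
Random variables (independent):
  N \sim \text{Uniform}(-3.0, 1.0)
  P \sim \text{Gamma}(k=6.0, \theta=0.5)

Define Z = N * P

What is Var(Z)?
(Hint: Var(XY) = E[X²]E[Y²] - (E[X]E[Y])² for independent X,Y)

Var(XY) = E[X²]E[Y²] - (E[X]E[Y])²
E[N] = -1, Var(N) = 1.3333333
E[P] = 3, Var(P) = 1.5
E[N²] = 1.3333333 + (-1)² = 2.3333333
E[P²] = 1.5 + 3² = 10.5
Var(Z) = 2.3333333*10.5 - (-1*3)²
= 24.5 - 9 = 15.5

15.5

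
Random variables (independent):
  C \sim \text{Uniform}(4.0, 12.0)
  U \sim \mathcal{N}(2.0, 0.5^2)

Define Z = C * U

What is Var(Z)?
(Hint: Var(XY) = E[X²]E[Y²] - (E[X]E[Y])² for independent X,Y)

Var(XY) = E[X²]E[Y²] - (E[X]E[Y])²
E[C] = 8, Var(C) = 5.3333333
E[U] = 2, Var(U) = 0.25
E[C²] = 5.3333333 + 8² = 69.333333
E[U²] = 0.25 + 2² = 4.25
Var(Z) = 69.333333*4.25 - (8*2)²
= 294.66667 - 256 = 38.666667

38.666667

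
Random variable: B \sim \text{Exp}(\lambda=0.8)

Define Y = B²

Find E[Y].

E[B²] = Var(B) + (E[B])² = 1.5625 + 1.5625 = 3.125

3.125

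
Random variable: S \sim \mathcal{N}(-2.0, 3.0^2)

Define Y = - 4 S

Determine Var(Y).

For Y = aS + b: Var(Y) = a² * Var(S)
Var(S) = 3.0^2 = 9
Var(Y) = (-4)² * 9 = 16 * 9 = 144

144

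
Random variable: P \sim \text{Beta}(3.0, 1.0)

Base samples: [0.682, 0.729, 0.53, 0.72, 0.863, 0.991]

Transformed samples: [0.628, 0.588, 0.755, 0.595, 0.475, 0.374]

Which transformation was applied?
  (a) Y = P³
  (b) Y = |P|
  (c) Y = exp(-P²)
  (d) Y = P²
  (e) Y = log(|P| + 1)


Checking option (c) Y = exp(-P²):
  P = 0.682 -> Y = 0.628 ✓
  P = 0.729 -> Y = 0.588 ✓
  P = 0.53 -> Y = 0.755 ✓
All samples match this transformation.

(c) exp(-P²)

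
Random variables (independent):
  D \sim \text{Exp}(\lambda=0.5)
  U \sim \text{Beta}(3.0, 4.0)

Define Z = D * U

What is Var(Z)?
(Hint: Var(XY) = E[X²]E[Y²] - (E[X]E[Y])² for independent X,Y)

Var(XY) = E[X²]E[Y²] - (E[X]E[Y])²
E[D] = 2, Var(D) = 4
E[U] = 0.42857143, Var(U) = 0.030612245
E[D²] = 4 + 2² = 8
E[U²] = 0.030612245 + 0.42857143² = 0.21428571
Var(Z) = 8*0.21428571 - (2*0.42857143)²
= 1.7142857 - 0.73469388 = 0.97959184

0.97959184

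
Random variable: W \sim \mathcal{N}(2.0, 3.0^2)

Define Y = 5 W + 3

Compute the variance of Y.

For Y = aW + b: Var(Y) = a² * Var(W)
Var(W) = 3.0^2 = 9
Var(Y) = 5² * 9 = 25 * 9 = 225

225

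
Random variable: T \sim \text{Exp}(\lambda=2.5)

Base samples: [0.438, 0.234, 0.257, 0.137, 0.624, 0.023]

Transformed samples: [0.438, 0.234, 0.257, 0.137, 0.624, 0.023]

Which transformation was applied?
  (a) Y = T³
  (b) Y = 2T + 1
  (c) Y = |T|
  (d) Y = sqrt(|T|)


Checking option (c) Y = |T|:
  T = 0.438 -> Y = 0.438 ✓
  T = 0.234 -> Y = 0.234 ✓
  T = 0.257 -> Y = 0.257 ✓
All samples match this transformation.

(c) |T|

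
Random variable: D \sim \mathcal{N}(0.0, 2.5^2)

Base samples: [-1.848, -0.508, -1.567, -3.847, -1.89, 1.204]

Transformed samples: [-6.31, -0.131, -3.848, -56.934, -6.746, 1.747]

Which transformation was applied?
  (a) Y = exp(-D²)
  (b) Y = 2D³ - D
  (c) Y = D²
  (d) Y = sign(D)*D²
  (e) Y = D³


Checking option (e) Y = D³:
  D = -1.848 -> Y = -6.31 ✓
  D = -0.508 -> Y = -0.131 ✓
  D = -1.567 -> Y = -3.848 ✓
All samples match this transformation.

(e) D³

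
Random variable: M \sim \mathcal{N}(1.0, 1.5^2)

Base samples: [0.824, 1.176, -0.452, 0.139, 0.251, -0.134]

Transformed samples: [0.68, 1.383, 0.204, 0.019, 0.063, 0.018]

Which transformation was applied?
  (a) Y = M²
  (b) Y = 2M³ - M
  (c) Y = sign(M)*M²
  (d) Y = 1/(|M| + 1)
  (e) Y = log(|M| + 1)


Checking option (a) Y = M²:
  M = 0.824 -> Y = 0.68 ✓
  M = 1.176 -> Y = 1.383 ✓
  M = -0.452 -> Y = 0.204 ✓
All samples match this transformation.

(a) M²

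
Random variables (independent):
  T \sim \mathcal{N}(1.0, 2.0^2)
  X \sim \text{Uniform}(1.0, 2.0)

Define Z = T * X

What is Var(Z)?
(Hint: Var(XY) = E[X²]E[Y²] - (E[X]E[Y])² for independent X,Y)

Var(XY) = E[X²]E[Y²] - (E[X]E[Y])²
E[T] = 1, Var(T) = 4
E[X] = 1.5, Var(X) = 0.083333333
E[T²] = 4 + 1² = 5
E[X²] = 0.083333333 + 1.5² = 2.3333333
Var(Z) = 5*2.3333333 - (1*1.5)²
= 11.666667 - 2.25 = 9.4166667

9.4166667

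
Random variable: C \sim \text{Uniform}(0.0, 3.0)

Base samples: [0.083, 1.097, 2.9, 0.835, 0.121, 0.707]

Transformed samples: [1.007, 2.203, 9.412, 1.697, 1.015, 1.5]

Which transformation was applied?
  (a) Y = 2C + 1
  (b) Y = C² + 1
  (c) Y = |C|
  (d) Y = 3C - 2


Checking option (b) Y = C² + 1:
  C = 0.083 -> Y = 1.007 ✓
  C = 1.097 -> Y = 2.203 ✓
  C = 2.9 -> Y = 9.412 ✓
All samples match this transformation.

(b) C² + 1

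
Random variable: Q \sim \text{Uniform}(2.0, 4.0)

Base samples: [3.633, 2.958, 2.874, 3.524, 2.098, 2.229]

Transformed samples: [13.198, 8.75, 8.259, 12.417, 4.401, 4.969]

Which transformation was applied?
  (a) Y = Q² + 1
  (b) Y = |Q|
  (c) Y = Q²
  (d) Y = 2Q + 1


Checking option (c) Y = Q²:
  Q = 3.633 -> Y = 13.198 ✓
  Q = 2.958 -> Y = 8.75 ✓
  Q = 2.874 -> Y = 8.259 ✓
All samples match this transformation.

(c) Q²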